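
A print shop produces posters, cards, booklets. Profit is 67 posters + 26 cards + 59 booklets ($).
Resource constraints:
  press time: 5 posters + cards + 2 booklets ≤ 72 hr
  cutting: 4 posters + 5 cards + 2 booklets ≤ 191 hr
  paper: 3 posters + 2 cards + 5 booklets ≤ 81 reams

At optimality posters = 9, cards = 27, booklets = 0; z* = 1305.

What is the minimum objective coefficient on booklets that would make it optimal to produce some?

61

Binding: press time and paper. Non-binding: cutting (20 unused).
Since cutting is not tight, its dual is 0.
The binding rows give the dual system: 5·y_press time + 3·y_paper = 67 and 1·y_press time + 2·y_paper = 26.
→ y_press time = 8 and y_paper = 9.
booklets enters the basis when its profit ≥ yᵀa₃ = 8·2 + 9·5 = 61.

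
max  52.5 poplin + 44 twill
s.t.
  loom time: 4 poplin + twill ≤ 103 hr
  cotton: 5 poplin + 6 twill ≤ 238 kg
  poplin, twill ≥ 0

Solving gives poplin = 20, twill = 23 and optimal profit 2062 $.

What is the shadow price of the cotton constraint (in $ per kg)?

6.5

Both loom time and cotton are binding at x*.
Dual feasibility on the basic columns requires 4·y_loom time + 5·y_cotton = 52.5, 1·y_loom time + 6·y_cotton = 44.
→ y_loom time = 5 and y_cotton = 6.5.
Shadow price of cotton = 6.5.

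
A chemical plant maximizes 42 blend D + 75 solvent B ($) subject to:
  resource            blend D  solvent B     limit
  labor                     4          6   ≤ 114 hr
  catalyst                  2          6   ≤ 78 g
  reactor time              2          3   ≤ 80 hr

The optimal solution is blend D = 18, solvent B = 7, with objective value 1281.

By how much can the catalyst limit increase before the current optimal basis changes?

36

Binding constraints: labor, catalyst. The basis is B = [[4,6],[2,6]] with det 12.
Per unit increase in catalyst, x* moves by d = (-0.5, 0.3333).
The basis stays optimal until blend D reaches 0; allowable increase = 36 g.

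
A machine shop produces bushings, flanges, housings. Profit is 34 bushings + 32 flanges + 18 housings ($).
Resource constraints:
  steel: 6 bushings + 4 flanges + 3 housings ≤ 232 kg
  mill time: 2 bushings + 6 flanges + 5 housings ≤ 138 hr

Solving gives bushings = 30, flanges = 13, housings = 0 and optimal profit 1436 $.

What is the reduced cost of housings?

Check each constraint at x*: steel 232/232 (tight); mill time 138/138 (tight).
From A_Bᵀ y = c: 6·y_steel + 2·y_mill time = 34; 4·y_steel + 6·y_mill time = 32.
This yields shadow prices y_steel = 5, y_mill time = 2.
Reduced cost of housings: c₃ − yᵀa₃ = 18 − (5·3 + 2·5) = 18 − 25 = -7.

-7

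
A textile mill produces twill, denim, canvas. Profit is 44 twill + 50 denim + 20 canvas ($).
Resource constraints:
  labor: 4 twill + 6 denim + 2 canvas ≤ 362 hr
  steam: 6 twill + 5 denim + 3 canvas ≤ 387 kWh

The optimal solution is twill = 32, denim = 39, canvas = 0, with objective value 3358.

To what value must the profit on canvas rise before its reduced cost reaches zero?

22

Check each constraint at x*: labor 362/362 (tight); steam 387/387 (tight).
Dual feasibility on the basic columns requires 4·y_labor + 6·y_steam = 44, 6·y_labor + 5·y_steam = 50.
Solving: y_labor = 5, y_steam = 4.
canvas enters the basis when its profit ≥ yᵀa₃ = 5·2 + 4·3 = 22.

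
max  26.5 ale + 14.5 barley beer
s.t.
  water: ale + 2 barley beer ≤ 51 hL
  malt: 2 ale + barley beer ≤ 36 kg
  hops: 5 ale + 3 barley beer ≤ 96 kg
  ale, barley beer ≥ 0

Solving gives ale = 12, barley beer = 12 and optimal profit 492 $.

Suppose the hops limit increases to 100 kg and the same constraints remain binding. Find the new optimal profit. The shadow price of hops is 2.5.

Δb = 4, so new z* = 492 + (2.5)·(4) = 492 + 10 = 502.

502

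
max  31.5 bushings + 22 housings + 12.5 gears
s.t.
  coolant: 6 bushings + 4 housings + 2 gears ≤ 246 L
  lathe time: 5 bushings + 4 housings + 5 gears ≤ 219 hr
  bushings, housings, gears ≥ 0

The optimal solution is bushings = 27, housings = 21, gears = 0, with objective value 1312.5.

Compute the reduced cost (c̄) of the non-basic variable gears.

-3

Check each constraint at x*: coolant 246/246 (tight); lathe time 219/219 (tight).
The binding rows give the dual system: 6·y_coolant + 5·y_lathe time = 31.5 and 4·y_coolant + 4·y_lathe time = 22.
Solving: y_coolant = 4, y_lathe time = 1.5.
Reduced cost of gears: c₃ − yᵀa₃ = 12.5 − (4·2 + 1.5·5) = 12.5 − 15.5 = -3.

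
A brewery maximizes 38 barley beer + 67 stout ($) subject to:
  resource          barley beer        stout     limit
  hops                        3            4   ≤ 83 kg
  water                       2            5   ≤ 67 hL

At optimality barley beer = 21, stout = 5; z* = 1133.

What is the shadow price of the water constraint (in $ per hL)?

7

Both hops and water are binding at x*.
From A_Bᵀ y = c: 3·y_hops + 2·y_water = 38; 4·y_hops + 5·y_water = 67.
This yields shadow prices y_hops = 8, y_water = 7.
Shadow price of water = 7.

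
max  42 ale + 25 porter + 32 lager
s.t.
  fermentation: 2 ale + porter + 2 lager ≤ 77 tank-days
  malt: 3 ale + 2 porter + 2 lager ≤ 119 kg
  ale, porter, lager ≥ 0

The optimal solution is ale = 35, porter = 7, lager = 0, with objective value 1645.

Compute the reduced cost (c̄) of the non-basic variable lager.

-2

Both fermentation and malt are binding at x*.
Dual feasibility on the basic columns requires 2·y_fermentation + 3·y_malt = 42, 1·y_fermentation + 2·y_malt = 25.
Solving: y_fermentation = 9, y_malt = 8.
Reduced cost of lager: c₃ − yᵀa₃ = 32 − (9·2 + 8·2) = 32 − 34 = -2.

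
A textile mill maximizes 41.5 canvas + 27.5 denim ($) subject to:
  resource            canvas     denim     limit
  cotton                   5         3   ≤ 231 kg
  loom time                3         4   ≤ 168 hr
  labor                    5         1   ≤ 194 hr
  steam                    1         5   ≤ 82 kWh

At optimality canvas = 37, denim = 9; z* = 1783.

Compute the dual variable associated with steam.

Check each constraint at x*: cotton 212/231 (slack 19); loom time 147/168 (slack 21); labor 194/194 (tight); steam 82/82 (tight).
Slack constraints have shadow price 0 (complementary slackness).
The binding rows give the dual system: 5·y_labor + 1·y_steam = 41.5 and 1·y_labor + 5·y_steam = 27.5.
→ y_labor = 7.5 and y_steam = 4.
Shadow price of steam = 4.

4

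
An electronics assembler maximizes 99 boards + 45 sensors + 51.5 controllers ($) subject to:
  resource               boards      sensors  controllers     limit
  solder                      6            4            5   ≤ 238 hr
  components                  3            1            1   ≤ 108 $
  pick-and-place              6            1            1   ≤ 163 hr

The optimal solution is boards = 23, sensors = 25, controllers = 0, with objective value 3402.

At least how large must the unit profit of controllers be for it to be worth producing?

At the optimum: solder uses 238 of 238 (binding); components uses 94 of 108 (slack = 14); pick-and-place uses 163 of 163 (binding).
Slack constraints have shadow price 0 (complementary slackness).
From A_Bᵀ y = c: 6·y_solder + 6·y_pick-and-place = 99; 4·y_solder + 1·y_pick-and-place = 45.
This yields shadow prices y_solder = 9.5, y_pick-and-place = 7.
controllers enters the basis when its profit ≥ yᵀa₃ = 9.5·5 + 7·1 = 54.5.

54.5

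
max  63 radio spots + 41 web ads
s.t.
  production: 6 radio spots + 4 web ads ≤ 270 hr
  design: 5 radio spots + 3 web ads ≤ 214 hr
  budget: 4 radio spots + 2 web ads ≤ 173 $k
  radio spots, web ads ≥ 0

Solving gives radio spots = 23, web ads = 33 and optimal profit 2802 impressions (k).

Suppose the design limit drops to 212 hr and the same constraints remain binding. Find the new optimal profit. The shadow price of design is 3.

Δb = -2, so new z* = 2802 + (3)·(-2) = 2802 − 6 = 2796.

2796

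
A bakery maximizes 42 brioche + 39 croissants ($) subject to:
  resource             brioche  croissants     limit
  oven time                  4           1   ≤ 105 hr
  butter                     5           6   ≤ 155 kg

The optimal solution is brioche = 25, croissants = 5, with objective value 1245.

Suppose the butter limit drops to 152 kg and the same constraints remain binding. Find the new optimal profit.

At the optimum: oven time uses 105 of 105 (binding); butter uses 155 of 155 (binding).
The binding rows give the dual system: 4·y_oven time + 5·y_butter = 42 and 1·y_oven time + 6·y_butter = 39.
Solving: y_oven time = 3, y_butter = 6.
Δz = y_butter·Δb = 6 × (-3) = -18, so new z* = 1245 − 18 = 1227.

1227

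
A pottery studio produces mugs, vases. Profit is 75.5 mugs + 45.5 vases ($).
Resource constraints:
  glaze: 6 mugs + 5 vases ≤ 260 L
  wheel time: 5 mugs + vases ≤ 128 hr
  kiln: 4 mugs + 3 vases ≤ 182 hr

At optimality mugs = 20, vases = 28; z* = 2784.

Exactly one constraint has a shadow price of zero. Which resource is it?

kiln

glaze: 260/260 (binding)
wheel time: 128/128 (binding)
kiln: 164/182 (slack 18)
By complementary slackness, a constraint with positive slack has shadow price 0 → kiln.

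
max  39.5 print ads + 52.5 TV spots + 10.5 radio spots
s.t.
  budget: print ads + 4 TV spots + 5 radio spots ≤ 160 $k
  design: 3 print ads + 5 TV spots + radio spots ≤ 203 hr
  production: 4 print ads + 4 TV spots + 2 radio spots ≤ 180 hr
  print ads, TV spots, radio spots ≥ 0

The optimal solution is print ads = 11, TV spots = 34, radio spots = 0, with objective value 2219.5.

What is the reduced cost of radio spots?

Check each constraint at x*: budget 147/160 (slack 13); design 203/203 (tight); production 180/180 (tight).
Slack constraints have shadow price 0 (complementary slackness).
From A_Bᵀ y = c: 3·y_design + 4·y_production = 39.5; 5·y_design + 4·y_production = 52.5.
Solving: y_design = 6.5, y_production = 5.
Reduced cost of radio spots: c₃ − yᵀa₃ = 10.5 − (6.5·1 + 5·2) = 10.5 − 16.5 = -6.

-6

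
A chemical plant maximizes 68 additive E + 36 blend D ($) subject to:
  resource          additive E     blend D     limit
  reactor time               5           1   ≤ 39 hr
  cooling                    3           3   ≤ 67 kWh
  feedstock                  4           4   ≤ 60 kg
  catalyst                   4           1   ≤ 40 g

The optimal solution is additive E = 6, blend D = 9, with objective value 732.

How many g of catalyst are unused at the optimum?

7

catalyst used = 4·6 + 1·9 = 33; slack = 40 − 33 = 7.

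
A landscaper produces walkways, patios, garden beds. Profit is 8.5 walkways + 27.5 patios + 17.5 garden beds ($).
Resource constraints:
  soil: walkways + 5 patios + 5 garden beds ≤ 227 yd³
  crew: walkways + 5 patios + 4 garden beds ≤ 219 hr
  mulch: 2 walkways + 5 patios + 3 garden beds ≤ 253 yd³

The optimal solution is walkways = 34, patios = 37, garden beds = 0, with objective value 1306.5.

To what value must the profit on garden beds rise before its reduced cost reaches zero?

19

Binding: crew and mulch. Non-binding: soil (8 unused).
Since soil is not tight, its dual is 0.
From A_Bᵀ y = c: 1·y_crew + 2·y_mulch = 8.5; 5·y_crew + 5·y_mulch = 27.5.
This yields shadow prices y_crew = 2.5, y_mulch = 3.
garden beds enters the basis when its profit ≥ yᵀa₃ = 2.5·4 + 3·3 = 19.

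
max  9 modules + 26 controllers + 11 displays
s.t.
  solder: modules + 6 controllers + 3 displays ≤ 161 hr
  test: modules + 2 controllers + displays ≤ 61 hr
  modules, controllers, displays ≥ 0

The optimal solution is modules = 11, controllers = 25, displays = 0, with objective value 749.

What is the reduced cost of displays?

Check each constraint at x*: solder 161/161 (tight); test 61/61 (tight).
The binding rows give the dual system: 1·y_solder + 1·y_test = 9 and 6·y_solder + 2·y_test = 26.
Solving: y_solder = 2, y_test = 7.
Reduced cost of displays: c₃ − yᵀa₃ = 11 − (2·3 + 7·1) = 11 − 13 = -2.

-2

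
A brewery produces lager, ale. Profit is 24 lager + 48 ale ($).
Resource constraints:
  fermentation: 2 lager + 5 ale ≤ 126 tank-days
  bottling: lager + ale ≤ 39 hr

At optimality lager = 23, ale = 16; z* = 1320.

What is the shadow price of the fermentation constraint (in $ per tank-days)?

At the optimum: fermentation uses 126 of 126 (binding); bottling uses 39 of 39 (binding).
From A_Bᵀ y = c: 2·y_fermentation + 1·y_bottling = 24; 5·y_fermentation + 1·y_bottling = 48.
This yields shadow prices y_fermentation = 8, y_bottling = 8.
Shadow price of fermentation = 8.

8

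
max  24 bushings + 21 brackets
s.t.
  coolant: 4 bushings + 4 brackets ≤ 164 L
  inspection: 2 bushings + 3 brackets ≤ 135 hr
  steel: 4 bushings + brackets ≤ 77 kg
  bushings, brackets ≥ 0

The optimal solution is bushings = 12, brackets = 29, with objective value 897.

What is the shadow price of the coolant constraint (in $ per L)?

5

Binding: coolant and steel. Non-binding: inspection (24 unused).
By complementary slackness, y = 0 for the non-binding constraint.
The binding rows give the dual system: 4·y_coolant + 4·y_steel = 24 and 4·y_coolant + 1·y_steel = 21.
This yields shadow prices y_coolant = 5, y_steel = 1.
Shadow price of coolant = 5.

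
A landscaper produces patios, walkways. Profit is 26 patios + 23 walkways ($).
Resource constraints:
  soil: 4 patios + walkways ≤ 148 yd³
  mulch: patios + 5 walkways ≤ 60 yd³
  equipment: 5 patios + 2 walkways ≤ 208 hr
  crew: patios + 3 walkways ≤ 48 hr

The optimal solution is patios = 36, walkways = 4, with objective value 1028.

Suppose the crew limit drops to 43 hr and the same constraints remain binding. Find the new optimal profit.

998

Check each constraint at x*: soil 148/148 (tight); mulch 56/60 (slack 4); equipment 188/208 (slack 20); crew 48/48 (tight).
By complementary slackness, y = 0 for the non-binding constraints.
Dual feasibility on the basic columns requires 4·y_soil + 1·y_crew = 26, 1·y_soil + 3·y_crew = 23.
Solving: y_soil = 5, y_crew = 6.
Δz = y_crew·Δb = 6 × (-5) = -30, so new z* = 1028 − 30 = 998.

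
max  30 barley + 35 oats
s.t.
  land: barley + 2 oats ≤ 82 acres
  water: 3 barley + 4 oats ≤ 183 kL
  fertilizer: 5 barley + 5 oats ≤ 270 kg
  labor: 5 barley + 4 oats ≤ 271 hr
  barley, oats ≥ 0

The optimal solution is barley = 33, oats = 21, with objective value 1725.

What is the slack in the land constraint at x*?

land used = 1·33 + 2·21 = 75; slack = 82 − 75 = 7.

7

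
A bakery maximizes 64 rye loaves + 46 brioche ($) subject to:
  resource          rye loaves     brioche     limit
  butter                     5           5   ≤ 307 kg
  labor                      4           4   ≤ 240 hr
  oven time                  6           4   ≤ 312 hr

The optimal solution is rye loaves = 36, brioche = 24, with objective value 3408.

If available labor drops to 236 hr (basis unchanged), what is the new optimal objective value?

At the optimum: butter uses 300 of 307 (slack = 7); labor uses 240 of 240 (binding); oven time uses 312 of 312 (binding).
By complementary slackness, y = 0 for the non-binding constraint.
Dual feasibility on the basic columns requires 4·y_labor + 6·y_oven time = 64, 4·y_labor + 4·y_oven time = 46.
→ y_labor = 2.5 and y_oven time = 9.
Δz = y_labor·Δb = 2.5 × (-4) = -10, so new z* = 3408 − 10 = 3398.

3398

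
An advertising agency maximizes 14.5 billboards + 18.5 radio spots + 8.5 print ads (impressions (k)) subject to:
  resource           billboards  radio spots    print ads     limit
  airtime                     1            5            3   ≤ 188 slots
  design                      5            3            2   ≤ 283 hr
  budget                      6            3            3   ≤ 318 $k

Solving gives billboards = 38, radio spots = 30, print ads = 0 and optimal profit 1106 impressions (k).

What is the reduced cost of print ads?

-5

Binding: airtime and budget. Non-binding: design (3 unused).
Slack constraints have shadow price 0 (complementary slackness).
Dual feasibility on the basic columns requires 1·y_airtime + 6·y_budget = 14.5, 5·y_airtime + 3·y_budget = 18.5.
Solving: y_airtime = 2.5, y_budget = 2.
Reduced cost of print ads: c₃ − yᵀa₃ = 8.5 − (2.5·3 + 2·3) = 8.5 − 13.5 = -5.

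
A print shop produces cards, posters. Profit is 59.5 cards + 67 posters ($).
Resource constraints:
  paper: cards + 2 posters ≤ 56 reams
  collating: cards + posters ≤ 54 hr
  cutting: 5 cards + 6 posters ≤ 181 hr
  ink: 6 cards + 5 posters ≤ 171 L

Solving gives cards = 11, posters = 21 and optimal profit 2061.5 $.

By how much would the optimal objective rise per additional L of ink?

Binding: cutting and ink. Non-binding: paper (3 unused), collating (22 unused).
Slack constraints have shadow price 0 (complementary slackness).
From A_Bᵀ y = c: 5·y_cutting + 6·y_ink = 59.5; 6·y_cutting + 5·y_ink = 67.
This yields shadow prices y_cutting = 9.5, y_ink = 2.
Shadow price of ink = 2.

2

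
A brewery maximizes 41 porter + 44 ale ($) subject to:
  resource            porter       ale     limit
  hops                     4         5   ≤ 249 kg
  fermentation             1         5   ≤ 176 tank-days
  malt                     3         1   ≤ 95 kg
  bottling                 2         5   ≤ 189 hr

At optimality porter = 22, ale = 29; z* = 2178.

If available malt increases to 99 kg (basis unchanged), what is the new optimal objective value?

2214

At the optimum: hops uses 233 of 249 (slack = 16); fermentation uses 167 of 176 (slack = 9); malt uses 95 of 95 (binding); bottling uses 189 of 189 (binding).
Slack constraints have shadow price 0 (complementary slackness).
Dual feasibility on the basic columns requires 3·y_malt + 2·y_bottling = 41, 1·y_malt + 5·y_bottling = 44.
This yields shadow prices y_malt = 9, y_bottling = 7.
Δz = y_malt·Δb = 9 × (4) = 36, so new z* = 2178 + 36 = 2214.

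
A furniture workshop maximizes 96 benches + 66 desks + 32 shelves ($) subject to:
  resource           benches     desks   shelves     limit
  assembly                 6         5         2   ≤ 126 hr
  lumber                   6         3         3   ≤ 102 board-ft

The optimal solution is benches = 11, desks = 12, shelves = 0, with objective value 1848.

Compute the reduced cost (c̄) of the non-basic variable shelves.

-7

At the optimum: assembly uses 126 of 126 (binding); lumber uses 102 of 102 (binding).
Dual feasibility on the basic columns requires 6·y_assembly + 6·y_lumber = 96, 5·y_assembly + 3·y_lumber = 66.
This yields shadow prices y_assembly = 9, y_lumber = 7.
Reduced cost of shelves: c₃ − yᵀa₃ = 32 − (9·2 + 7·3) = 32 − 39 = -7.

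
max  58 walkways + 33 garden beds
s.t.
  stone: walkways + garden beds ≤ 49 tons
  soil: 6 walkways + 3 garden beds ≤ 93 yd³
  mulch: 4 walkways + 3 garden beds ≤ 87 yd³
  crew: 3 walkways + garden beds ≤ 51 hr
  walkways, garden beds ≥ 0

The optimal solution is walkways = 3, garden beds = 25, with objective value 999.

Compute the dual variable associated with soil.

7

Check each constraint at x*: stone 28/49 (slack 21); soil 93/93 (tight); mulch 87/87 (tight); crew 34/51 (slack 17).
By complementary slackness, y = 0 for the non-binding constraints.
Dual feasibility on the basic columns requires 6·y_soil + 4·y_mulch = 58, 3·y_soil + 3·y_mulch = 33.
This yields shadow prices y_soil = 7, y_mulch = 4.
Shadow price of soil = 7.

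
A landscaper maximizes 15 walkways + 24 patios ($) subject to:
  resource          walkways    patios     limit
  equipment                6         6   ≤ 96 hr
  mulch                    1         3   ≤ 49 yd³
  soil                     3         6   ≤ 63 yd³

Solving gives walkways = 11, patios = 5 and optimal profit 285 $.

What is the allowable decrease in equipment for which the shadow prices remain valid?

Binding constraints: equipment, soil. The basis is B = [[6,6],[3,6]] with det 18.
Per unit decrease in equipment, x* moves by d = (-0.3333, 0.1667).
The basis stays optimal until walkways reaches 0; allowable decrease = 33 hr.

33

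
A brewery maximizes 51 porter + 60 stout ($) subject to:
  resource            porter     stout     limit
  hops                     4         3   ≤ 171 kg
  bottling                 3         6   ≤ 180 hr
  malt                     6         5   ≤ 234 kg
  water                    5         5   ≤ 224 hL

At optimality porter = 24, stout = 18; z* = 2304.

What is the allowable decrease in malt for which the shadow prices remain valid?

84

Binding constraints: bottling, malt. The basis is B = [[3,6],[6,5]] with det -21.
Per unit decrease in malt, x* moves by d = (-0.2857, 0.1429).
The basis stays optimal until porter reaches 0; allowable decrease = 84 kg.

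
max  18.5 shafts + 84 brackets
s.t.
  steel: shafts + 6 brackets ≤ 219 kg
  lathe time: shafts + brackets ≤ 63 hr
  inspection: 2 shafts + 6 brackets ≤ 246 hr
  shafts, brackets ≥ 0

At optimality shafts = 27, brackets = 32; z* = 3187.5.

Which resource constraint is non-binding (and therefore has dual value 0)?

steel: 219/219 (binding)
lathe time: 59/63 (slack 4)
inspection: 246/246 (binding)
By complementary slackness, a constraint with positive slack has shadow price 0 → lathe time.

lathe time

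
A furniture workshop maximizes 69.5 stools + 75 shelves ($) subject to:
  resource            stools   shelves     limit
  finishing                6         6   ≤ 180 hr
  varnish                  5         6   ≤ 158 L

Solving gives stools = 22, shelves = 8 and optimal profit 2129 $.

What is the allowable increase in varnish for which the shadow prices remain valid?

Binding constraints: finishing, varnish. The basis is B = [[6,6],[5,6]] with det 6.
Per unit increase in varnish, x* moves by d = (-1, 1).
The basis stays optimal until stools reaches 0; allowable increase = 22 L.

22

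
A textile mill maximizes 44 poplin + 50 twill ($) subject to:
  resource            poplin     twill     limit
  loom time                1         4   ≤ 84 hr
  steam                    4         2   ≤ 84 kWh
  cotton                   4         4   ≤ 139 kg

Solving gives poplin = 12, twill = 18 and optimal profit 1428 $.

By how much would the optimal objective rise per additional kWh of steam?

Check each constraint at x*: loom time 84/84 (tight); steam 84/84 (tight); cotton 120/139 (slack 19).
By complementary slackness, y = 0 for the non-binding constraint.
The binding rows give the dual system: 1·y_loom time + 4·y_steam = 44 and 4·y_loom time + 2·y_steam = 50.
This yields shadow prices y_loom time = 8, y_steam = 9.
Shadow price of steam = 9.

9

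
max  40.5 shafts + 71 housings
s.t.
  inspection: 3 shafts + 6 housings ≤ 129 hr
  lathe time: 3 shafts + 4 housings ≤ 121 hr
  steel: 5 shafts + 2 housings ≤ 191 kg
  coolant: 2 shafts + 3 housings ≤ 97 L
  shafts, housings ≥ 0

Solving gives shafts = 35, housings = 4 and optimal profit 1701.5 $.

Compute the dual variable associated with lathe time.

Binding: inspection and lathe time. Non-binding: steel (8 unused), coolant (15 unused).
Since steel, coolant are not tight, their duals are 0.
From A_Bᵀ y = c: 3·y_inspection + 3·y_lathe time = 40.5; 6·y_inspection + 4·y_lathe time = 71.
Solving: y_inspection = 8.5, y_lathe time = 5.
Shadow price of lathe time = 5.

5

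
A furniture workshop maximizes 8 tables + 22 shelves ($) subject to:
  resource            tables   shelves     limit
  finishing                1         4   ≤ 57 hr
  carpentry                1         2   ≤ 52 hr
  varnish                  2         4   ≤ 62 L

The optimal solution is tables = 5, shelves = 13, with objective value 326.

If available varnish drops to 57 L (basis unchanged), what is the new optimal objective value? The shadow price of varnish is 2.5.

313.5

Δb = -5, so new z* = 326 + (2.5)·(-5) = 326 − 12.5 = 313.5.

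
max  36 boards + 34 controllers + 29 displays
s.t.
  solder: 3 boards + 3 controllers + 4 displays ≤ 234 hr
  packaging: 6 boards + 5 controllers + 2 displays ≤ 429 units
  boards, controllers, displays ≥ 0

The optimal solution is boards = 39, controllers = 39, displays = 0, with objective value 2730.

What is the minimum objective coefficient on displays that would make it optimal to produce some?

36

Both solder and packaging are binding at x*.
From A_Bᵀ y = c: 3·y_solder + 6·y_packaging = 36; 3·y_solder + 5·y_packaging = 34.
Solving: y_solder = 8, y_packaging = 2.
displays enters the basis when its profit ≥ yᵀa₃ = 8·4 + 2·2 = 36.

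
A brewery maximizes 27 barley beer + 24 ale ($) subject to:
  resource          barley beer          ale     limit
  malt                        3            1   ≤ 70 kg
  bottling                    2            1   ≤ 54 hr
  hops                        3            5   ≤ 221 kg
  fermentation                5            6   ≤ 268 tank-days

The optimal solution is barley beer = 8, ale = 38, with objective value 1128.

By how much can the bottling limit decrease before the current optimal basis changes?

Binding constraints: bottling, fermentation. The basis is B = [[2,1],[5,6]] with det 7.
Per unit decrease in bottling, x* moves by d = (-0.8571, 0.7143).
The basis stays optimal until hops becomes binding; allowable decrease = 7 hr.

7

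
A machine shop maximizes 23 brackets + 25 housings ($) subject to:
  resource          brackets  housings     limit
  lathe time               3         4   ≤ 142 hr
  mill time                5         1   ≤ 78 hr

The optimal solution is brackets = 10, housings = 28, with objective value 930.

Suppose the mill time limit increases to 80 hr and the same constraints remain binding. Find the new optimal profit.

Check each constraint at x*: lathe time 142/142 (tight); mill time 78/78 (tight).
The binding rows give the dual system: 3·y_lathe time + 5·y_mill time = 23 and 4·y_lathe time + 1·y_mill time = 25.
Solving: y_lathe time = 6, y_mill time = 1.
Δz = y_mill time·Δb = 1 × (2) = 2, so new z* = 930 + 2 = 932.

932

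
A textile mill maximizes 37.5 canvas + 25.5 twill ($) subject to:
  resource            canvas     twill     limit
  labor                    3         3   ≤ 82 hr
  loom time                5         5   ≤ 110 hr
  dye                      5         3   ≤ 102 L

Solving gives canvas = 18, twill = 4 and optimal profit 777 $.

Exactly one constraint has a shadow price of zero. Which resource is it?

labor: 66/82 (slack 16)
loom time: 110/110 (binding)
dye: 102/102 (binding)
By complementary slackness, a constraint with positive slack has shadow price 0 → labor.

labor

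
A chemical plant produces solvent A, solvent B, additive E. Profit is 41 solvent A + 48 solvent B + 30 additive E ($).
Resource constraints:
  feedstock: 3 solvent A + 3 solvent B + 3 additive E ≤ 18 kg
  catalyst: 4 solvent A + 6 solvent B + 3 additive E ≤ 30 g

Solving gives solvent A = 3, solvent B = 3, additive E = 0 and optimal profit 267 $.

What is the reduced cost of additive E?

Check each constraint at x*: feedstock 18/18 (tight); catalyst 30/30 (tight).
From A_Bᵀ y = c: 3·y_feedstock + 4·y_catalyst = 41; 3·y_feedstock + 6·y_catalyst = 48.
Solving: y_feedstock = 9, y_catalyst = 3.5.
Reduced cost of additive E: c₃ − yᵀa₃ = 30 − (9·3 + 3.5·3) = 30 − 37.5 = -7.5.

-7.5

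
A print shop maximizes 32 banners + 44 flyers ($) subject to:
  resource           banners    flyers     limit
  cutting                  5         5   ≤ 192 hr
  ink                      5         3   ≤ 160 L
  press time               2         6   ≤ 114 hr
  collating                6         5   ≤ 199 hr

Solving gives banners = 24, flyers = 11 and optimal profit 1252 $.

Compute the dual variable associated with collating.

At the optimum: cutting uses 175 of 192 (slack = 17); ink uses 153 of 160 (slack = 7); press time uses 114 of 114 (binding); collating uses 199 of 199 (binding).
Slack constraints have shadow price 0 (complementary slackness).
Dual feasibility on the basic columns requires 2·y_press time + 6·y_collating = 32, 6·y_press time + 5·y_collating = 44.
→ y_press time = 4 and y_collating = 4.
Shadow price of collating = 4.

4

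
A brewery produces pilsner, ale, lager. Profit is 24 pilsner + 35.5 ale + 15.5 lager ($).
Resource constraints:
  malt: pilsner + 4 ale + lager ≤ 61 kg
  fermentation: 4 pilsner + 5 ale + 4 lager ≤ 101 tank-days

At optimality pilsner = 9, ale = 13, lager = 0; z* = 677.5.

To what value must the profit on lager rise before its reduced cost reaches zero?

Check each constraint at x*: malt 61/61 (tight); fermentation 101/101 (tight).
From A_Bᵀ y = c: 1·y_malt + 4·y_fermentation = 24; 4·y_malt + 5·y_fermentation = 35.5.
→ y_malt = 2 and y_fermentation = 5.5.
lager enters the basis when its profit ≥ yᵀa₃ = 2·1 + 5.5·4 = 24.

24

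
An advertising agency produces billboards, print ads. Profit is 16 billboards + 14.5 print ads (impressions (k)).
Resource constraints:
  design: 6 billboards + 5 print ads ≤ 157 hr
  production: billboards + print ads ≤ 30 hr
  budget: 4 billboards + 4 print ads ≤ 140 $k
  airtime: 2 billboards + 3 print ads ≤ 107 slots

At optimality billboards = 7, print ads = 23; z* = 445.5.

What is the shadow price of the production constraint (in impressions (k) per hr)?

At the optimum: design uses 157 of 157 (binding); production uses 30 of 30 (binding); budget uses 120 of 140 (slack = 20); airtime uses 83 of 107 (slack = 24).
Since budget, airtime are not tight, their duals are 0.
The binding rows give the dual system: 6·y_design + 1·y_production = 16 and 5·y_design + 1·y_production = 14.5.
Solving: y_design = 1.5, y_production = 7.
Shadow price of production = 7.

7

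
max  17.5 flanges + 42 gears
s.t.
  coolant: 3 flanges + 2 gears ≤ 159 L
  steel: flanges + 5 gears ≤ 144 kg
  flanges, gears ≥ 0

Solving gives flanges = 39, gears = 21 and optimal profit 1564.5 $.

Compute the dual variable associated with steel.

At the optimum: coolant uses 159 of 159 (binding); steel uses 144 of 144 (binding).
Dual feasibility on the basic columns requires 3·y_coolant + 1·y_steel = 17.5, 2·y_coolant + 5·y_steel = 42.
→ y_coolant = 3.5 and y_steel = 7.
Shadow price of steel = 7.

7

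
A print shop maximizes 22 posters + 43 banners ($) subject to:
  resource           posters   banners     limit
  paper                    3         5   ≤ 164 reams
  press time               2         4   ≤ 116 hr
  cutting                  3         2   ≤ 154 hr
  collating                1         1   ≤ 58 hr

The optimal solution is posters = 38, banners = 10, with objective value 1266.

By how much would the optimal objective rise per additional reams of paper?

1

Binding: paper and press time. Non-binding: cutting (20 unused), collating (10 unused).
Slack constraints have shadow price 0 (complementary slackness).
Dual feasibility on the basic columns requires 3·y_paper + 2·y_press time = 22, 5·y_paper + 4·y_press time = 43.
Solving: y_paper = 1, y_press time = 9.5.
Shadow price of paper = 1.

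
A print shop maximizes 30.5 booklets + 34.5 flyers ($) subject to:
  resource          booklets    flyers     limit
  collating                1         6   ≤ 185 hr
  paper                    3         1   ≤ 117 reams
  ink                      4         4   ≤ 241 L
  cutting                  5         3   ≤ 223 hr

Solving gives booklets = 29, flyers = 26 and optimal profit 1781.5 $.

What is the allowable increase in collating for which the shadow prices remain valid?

70.875

Binding constraints: collating, cutting. The basis is B = [[1,6],[5,3]] with det -27.
Per unit increase in collating, x* moves by d = (-0.1111, 0.1852).
The basis stays optimal until ink becomes binding; allowable increase = 70.875 hr.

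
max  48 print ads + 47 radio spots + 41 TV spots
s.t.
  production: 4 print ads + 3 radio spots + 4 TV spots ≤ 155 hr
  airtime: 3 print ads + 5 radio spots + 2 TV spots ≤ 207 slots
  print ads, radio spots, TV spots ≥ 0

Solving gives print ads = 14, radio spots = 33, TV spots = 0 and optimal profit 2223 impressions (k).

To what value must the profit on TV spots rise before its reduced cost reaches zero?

Check each constraint at x*: production 155/155 (tight); airtime 207/207 (tight).
Dual feasibility on the basic columns requires 4·y_production + 3·y_airtime = 48, 3·y_production + 5·y_airtime = 47.
Solving: y_production = 9, y_airtime = 4.
TV spots enters the basis when its profit ≥ yᵀa₃ = 9·4 + 4·2 = 44.

44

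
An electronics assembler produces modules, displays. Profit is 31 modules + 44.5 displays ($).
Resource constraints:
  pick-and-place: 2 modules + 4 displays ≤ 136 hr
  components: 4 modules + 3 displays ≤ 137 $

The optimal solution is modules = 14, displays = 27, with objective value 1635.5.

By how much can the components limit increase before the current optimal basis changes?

135

Binding constraints: pick-and-place, components. The basis is B = [[2,4],[4,3]] with det -10.
Per unit increase in components, x* moves by d = (0.4, -0.2).
The basis stays optimal until displays reaches 0; allowable increase = 135 $.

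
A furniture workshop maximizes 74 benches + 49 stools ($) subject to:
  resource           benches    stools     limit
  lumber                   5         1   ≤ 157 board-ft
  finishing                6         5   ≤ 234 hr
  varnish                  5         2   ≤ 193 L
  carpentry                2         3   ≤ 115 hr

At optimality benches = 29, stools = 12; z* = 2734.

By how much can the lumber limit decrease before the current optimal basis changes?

49.875

Binding constraints: lumber, finishing. The basis is B = [[5,1],[6,5]] with det 19.
Per unit decrease in lumber, x* moves by d = (-0.2632, 0.3158).
The basis stays optimal until carpentry becomes binding; allowable decrease = 49.875 board-ft.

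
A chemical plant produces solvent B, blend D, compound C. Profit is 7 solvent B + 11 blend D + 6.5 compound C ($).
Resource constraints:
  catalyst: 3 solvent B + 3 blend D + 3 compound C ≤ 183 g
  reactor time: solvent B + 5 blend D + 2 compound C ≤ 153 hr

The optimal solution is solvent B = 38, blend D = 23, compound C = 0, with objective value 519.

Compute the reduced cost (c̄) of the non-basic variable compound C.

-1.5

Both catalyst and reactor time are binding at x*.
From A_Bᵀ y = c: 3·y_catalyst + 1·y_reactor time = 7; 3·y_catalyst + 5·y_reactor time = 11.
This yields shadow prices y_catalyst = 2, y_reactor time = 1.
Reduced cost of compound C: c₃ − yᵀa₃ = 6.5 − (2·3 + 1·2) = 6.5 − 8 = -1.5.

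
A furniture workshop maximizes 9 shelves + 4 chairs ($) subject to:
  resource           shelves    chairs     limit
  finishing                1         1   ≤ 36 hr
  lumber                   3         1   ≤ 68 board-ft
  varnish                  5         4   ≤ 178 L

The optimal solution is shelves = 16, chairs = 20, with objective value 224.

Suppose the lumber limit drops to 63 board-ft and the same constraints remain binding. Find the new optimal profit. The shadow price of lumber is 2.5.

Δb = -5, so new z* = 224 + (2.5)·(-5) = 224 − 12.5 = 211.5.

211.5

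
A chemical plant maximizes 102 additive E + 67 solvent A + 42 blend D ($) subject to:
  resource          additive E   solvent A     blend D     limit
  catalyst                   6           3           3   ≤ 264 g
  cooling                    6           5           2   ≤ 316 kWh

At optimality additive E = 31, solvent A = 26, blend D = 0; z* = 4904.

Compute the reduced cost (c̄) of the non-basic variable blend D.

Check each constraint at x*: catalyst 264/264 (tight); cooling 316/316 (tight).
The binding rows give the dual system: 6·y_catalyst + 6·y_cooling = 102 and 3·y_catalyst + 5·y_cooling = 67.
This yields shadow prices y_catalyst = 9, y_cooling = 8.
Reduced cost of blend D: c₃ − yᵀa₃ = 42 − (9·3 + 8·2) = 42 − 43 = -1.

-1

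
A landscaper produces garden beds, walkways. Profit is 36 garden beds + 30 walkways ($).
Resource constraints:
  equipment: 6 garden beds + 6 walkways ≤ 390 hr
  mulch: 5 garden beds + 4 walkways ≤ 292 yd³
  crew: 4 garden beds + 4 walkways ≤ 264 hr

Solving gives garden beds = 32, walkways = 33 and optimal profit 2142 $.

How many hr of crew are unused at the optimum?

crew used = 4·32 + 4·33 = 260; slack = 264 − 260 = 4.

4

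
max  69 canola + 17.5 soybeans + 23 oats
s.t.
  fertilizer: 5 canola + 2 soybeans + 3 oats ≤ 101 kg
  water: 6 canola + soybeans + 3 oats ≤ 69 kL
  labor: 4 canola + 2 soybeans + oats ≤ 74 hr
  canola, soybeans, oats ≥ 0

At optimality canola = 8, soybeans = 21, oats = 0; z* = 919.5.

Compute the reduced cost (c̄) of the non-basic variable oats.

-7

At the optimum: fertilizer uses 82 of 101 (slack = 19); water uses 69 of 69 (binding); labor uses 74 of 74 (binding).
Slack constraints have shadow price 0 (complementary slackness).
The binding rows give the dual system: 6·y_water + 4·y_labor = 69 and 1·y_water + 2·y_labor = 17.5.
Solving: y_water = 8.5, y_labor = 4.5.
Reduced cost of oats: c₃ − yᵀa₃ = 23 − (8.5·3 + 4.5·1) = 23 − 30 = -7.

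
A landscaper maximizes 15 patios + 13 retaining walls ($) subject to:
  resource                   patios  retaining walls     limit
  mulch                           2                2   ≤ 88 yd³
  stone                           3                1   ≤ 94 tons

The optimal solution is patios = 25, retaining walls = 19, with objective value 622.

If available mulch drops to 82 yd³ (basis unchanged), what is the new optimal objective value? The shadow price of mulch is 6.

Δb = -6, so new z* = 622 + (6)·(-6) = 622 − 36 = 586.

586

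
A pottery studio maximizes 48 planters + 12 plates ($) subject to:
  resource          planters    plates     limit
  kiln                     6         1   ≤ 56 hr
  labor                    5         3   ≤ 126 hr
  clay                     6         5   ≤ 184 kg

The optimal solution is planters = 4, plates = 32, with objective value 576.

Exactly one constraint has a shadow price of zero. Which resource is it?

kiln: 56/56 (binding)
labor: 116/126 (slack 10)
clay: 184/184 (binding)
By complementary slackness, a constraint with positive slack has shadow price 0 → labor.

labor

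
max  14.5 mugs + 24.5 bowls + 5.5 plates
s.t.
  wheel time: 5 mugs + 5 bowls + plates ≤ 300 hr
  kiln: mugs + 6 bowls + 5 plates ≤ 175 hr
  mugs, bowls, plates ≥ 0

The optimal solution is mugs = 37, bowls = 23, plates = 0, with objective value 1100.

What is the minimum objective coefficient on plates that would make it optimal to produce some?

At the optimum: wheel time uses 300 of 300 (binding); kiln uses 175 of 175 (binding).
Dual feasibility on the basic columns requires 5·y_wheel time + 1·y_kiln = 14.5, 5·y_wheel time + 6·y_kiln = 24.5.
Solving: y_wheel time = 2.5, y_kiln = 2.
plates enters the basis when its profit ≥ yᵀa₃ = 2.5·1 + 2·5 = 12.5.

12.5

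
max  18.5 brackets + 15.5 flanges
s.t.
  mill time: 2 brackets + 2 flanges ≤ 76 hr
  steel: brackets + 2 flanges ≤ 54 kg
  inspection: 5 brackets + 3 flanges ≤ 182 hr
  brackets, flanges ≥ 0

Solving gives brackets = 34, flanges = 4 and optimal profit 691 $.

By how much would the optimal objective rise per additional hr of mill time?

5.5

Binding: mill time and inspection. Non-binding: steel (12 unused).
Since steel is not tight, its dual is 0.
From A_Bᵀ y = c: 2·y_mill time + 5·y_inspection = 18.5; 2·y_mill time + 3·y_inspection = 15.5.
This yields shadow prices y_mill time = 5.5, y_inspection = 1.5.
Shadow price of mill time = 5.5.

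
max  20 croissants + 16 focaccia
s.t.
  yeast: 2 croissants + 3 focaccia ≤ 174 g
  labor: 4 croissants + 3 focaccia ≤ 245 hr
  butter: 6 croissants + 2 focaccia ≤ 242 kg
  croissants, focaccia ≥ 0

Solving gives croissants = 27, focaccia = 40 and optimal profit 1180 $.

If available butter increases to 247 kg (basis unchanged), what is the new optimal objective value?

Binding: yeast and butter. Non-binding: labor (17 unused).
Slack constraints have shadow price 0 (complementary slackness).
Dual feasibility on the basic columns requires 2·y_yeast + 6·y_butter = 20, 3·y_yeast + 2·y_butter = 16.
Solving: y_yeast = 4, y_butter = 2.
Δz = y_butter·Δb = 2 × (5) = 10, so new z* = 1180 + 10 = 1190.

1190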